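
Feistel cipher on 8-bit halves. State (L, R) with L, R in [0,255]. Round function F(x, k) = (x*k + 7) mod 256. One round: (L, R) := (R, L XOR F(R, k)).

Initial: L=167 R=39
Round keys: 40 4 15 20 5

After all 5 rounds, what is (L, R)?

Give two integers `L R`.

Answer: 51 249

Derivation:
Round 1 (k=40): L=39 R=184
Round 2 (k=4): L=184 R=192
Round 3 (k=15): L=192 R=255
Round 4 (k=20): L=255 R=51
Round 5 (k=5): L=51 R=249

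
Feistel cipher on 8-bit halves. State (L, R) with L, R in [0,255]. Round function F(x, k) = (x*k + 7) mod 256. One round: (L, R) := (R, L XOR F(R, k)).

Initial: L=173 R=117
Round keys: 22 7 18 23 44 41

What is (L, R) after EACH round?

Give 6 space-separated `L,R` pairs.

Answer: 117,184 184,122 122,35 35,86 86,236 236,133

Derivation:
Round 1 (k=22): L=117 R=184
Round 2 (k=7): L=184 R=122
Round 3 (k=18): L=122 R=35
Round 4 (k=23): L=35 R=86
Round 5 (k=44): L=86 R=236
Round 6 (k=41): L=236 R=133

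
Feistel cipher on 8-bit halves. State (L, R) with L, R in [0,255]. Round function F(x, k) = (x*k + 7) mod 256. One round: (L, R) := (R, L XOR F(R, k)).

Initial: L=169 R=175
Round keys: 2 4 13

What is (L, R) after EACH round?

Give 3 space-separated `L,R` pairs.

Answer: 175,204 204,152 152,115

Derivation:
Round 1 (k=2): L=175 R=204
Round 2 (k=4): L=204 R=152
Round 3 (k=13): L=152 R=115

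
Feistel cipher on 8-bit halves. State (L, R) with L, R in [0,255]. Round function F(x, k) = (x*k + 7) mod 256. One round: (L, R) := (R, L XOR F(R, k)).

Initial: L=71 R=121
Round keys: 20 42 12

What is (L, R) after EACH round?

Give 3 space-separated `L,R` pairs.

Answer: 121,60 60,166 166,243

Derivation:
Round 1 (k=20): L=121 R=60
Round 2 (k=42): L=60 R=166
Round 3 (k=12): L=166 R=243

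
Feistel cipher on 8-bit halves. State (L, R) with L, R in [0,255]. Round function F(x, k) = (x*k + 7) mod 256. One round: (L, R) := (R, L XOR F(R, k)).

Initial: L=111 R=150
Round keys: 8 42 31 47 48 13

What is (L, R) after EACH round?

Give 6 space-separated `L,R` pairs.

Round 1 (k=8): L=150 R=216
Round 2 (k=42): L=216 R=225
Round 3 (k=31): L=225 R=158
Round 4 (k=47): L=158 R=232
Round 5 (k=48): L=232 R=25
Round 6 (k=13): L=25 R=164

Answer: 150,216 216,225 225,158 158,232 232,25 25,164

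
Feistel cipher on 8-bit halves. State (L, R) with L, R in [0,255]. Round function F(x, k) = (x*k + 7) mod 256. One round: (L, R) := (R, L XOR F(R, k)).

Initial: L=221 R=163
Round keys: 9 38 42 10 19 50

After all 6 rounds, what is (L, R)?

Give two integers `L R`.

Round 1 (k=9): L=163 R=31
Round 2 (k=38): L=31 R=2
Round 3 (k=42): L=2 R=68
Round 4 (k=10): L=68 R=173
Round 5 (k=19): L=173 R=154
Round 6 (k=50): L=154 R=182

Answer: 154 182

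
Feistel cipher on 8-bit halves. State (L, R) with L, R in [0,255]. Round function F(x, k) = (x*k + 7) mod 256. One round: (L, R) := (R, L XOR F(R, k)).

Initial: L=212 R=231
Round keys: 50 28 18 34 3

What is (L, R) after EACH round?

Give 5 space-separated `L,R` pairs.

Round 1 (k=50): L=231 R=241
Round 2 (k=28): L=241 R=132
Round 3 (k=18): L=132 R=190
Round 4 (k=34): L=190 R=199
Round 5 (k=3): L=199 R=226

Answer: 231,241 241,132 132,190 190,199 199,226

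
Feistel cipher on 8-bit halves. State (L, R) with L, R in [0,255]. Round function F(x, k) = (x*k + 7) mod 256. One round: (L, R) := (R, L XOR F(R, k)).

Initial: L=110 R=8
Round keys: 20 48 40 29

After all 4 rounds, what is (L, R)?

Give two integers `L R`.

Answer: 22 58

Derivation:
Round 1 (k=20): L=8 R=201
Round 2 (k=48): L=201 R=191
Round 3 (k=40): L=191 R=22
Round 4 (k=29): L=22 R=58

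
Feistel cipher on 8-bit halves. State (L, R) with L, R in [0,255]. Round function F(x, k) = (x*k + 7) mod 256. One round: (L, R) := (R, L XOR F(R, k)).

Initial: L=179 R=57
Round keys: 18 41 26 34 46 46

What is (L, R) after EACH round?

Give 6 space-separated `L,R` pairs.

Round 1 (k=18): L=57 R=186
Round 2 (k=41): L=186 R=232
Round 3 (k=26): L=232 R=45
Round 4 (k=34): L=45 R=233
Round 5 (k=46): L=233 R=200
Round 6 (k=46): L=200 R=30

Answer: 57,186 186,232 232,45 45,233 233,200 200,30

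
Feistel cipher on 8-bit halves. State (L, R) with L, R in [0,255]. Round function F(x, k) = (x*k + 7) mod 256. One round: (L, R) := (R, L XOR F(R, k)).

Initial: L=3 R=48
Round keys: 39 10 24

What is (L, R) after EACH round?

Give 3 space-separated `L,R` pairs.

Answer: 48,84 84,127 127,187

Derivation:
Round 1 (k=39): L=48 R=84
Round 2 (k=10): L=84 R=127
Round 3 (k=24): L=127 R=187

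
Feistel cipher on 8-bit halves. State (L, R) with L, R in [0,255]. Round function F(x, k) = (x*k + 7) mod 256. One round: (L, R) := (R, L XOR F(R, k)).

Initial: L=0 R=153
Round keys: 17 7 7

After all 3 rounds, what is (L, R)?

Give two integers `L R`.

Answer: 206 153

Derivation:
Round 1 (k=17): L=153 R=48
Round 2 (k=7): L=48 R=206
Round 3 (k=7): L=206 R=153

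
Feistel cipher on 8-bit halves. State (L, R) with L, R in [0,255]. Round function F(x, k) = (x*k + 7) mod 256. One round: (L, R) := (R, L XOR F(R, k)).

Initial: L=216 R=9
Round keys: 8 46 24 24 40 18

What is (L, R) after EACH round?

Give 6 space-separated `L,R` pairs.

Round 1 (k=8): L=9 R=151
Round 2 (k=46): L=151 R=32
Round 3 (k=24): L=32 R=144
Round 4 (k=24): L=144 R=167
Round 5 (k=40): L=167 R=143
Round 6 (k=18): L=143 R=178

Answer: 9,151 151,32 32,144 144,167 167,143 143,178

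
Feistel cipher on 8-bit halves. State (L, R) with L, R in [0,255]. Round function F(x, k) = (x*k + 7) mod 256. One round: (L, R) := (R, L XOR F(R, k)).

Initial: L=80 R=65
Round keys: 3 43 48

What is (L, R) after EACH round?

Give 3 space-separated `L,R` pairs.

Round 1 (k=3): L=65 R=154
Round 2 (k=43): L=154 R=164
Round 3 (k=48): L=164 R=93

Answer: 65,154 154,164 164,93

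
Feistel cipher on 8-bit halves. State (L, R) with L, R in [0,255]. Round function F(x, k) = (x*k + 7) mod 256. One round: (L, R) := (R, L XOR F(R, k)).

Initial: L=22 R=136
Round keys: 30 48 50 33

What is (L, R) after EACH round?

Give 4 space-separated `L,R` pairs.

Answer: 136,225 225,191 191,180 180,132

Derivation:
Round 1 (k=30): L=136 R=225
Round 2 (k=48): L=225 R=191
Round 3 (k=50): L=191 R=180
Round 4 (k=33): L=180 R=132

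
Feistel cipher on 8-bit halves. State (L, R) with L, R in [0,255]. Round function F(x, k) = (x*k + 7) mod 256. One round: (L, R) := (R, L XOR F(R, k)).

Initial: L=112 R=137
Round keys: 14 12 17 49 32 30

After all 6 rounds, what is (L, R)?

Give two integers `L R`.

Answer: 99 160

Derivation:
Round 1 (k=14): L=137 R=245
Round 2 (k=12): L=245 R=10
Round 3 (k=17): L=10 R=68
Round 4 (k=49): L=68 R=1
Round 5 (k=32): L=1 R=99
Round 6 (k=30): L=99 R=160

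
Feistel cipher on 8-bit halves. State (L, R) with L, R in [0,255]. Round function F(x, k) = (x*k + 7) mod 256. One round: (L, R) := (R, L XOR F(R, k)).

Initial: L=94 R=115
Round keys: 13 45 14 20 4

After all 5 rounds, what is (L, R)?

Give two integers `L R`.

Answer: 135 252

Derivation:
Round 1 (k=13): L=115 R=128
Round 2 (k=45): L=128 R=244
Round 3 (k=14): L=244 R=223
Round 4 (k=20): L=223 R=135
Round 5 (k=4): L=135 R=252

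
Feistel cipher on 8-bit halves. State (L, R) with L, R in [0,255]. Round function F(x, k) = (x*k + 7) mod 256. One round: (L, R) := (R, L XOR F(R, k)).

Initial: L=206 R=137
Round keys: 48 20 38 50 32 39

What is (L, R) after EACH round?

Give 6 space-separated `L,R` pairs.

Answer: 137,121 121,242 242,138 138,9 9,173 173,107

Derivation:
Round 1 (k=48): L=137 R=121
Round 2 (k=20): L=121 R=242
Round 3 (k=38): L=242 R=138
Round 4 (k=50): L=138 R=9
Round 5 (k=32): L=9 R=173
Round 6 (k=39): L=173 R=107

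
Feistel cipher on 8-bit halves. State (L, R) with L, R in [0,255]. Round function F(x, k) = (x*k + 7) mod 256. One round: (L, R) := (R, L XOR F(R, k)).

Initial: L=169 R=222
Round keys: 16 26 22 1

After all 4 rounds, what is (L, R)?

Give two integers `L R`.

Round 1 (k=16): L=222 R=78
Round 2 (k=26): L=78 R=45
Round 3 (k=22): L=45 R=171
Round 4 (k=1): L=171 R=159

Answer: 171 159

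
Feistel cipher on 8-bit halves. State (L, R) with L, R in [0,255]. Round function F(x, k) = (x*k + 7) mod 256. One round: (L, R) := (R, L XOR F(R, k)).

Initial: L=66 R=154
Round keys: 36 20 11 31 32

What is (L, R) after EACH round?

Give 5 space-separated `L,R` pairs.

Round 1 (k=36): L=154 R=237
Round 2 (k=20): L=237 R=17
Round 3 (k=11): L=17 R=47
Round 4 (k=31): L=47 R=169
Round 5 (k=32): L=169 R=8

Answer: 154,237 237,17 17,47 47,169 169,8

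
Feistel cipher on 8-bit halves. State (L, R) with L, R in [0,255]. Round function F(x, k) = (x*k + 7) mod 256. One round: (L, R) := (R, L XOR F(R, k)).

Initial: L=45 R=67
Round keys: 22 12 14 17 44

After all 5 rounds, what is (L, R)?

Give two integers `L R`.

Round 1 (k=22): L=67 R=228
Round 2 (k=12): L=228 R=244
Round 3 (k=14): L=244 R=187
Round 4 (k=17): L=187 R=134
Round 5 (k=44): L=134 R=180

Answer: 134 180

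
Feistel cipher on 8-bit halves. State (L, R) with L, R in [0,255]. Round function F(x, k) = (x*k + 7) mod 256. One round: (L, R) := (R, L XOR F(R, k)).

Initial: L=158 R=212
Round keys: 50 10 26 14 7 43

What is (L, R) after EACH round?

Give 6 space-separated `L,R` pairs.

Round 1 (k=50): L=212 R=241
Round 2 (k=10): L=241 R=165
Round 3 (k=26): L=165 R=56
Round 4 (k=14): L=56 R=178
Round 5 (k=7): L=178 R=221
Round 6 (k=43): L=221 R=148

Answer: 212,241 241,165 165,56 56,178 178,221 221,148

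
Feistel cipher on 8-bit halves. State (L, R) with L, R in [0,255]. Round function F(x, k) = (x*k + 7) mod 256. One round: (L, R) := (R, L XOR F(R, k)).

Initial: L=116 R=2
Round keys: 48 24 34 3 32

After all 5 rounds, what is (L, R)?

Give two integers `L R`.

Answer: 48 85

Derivation:
Round 1 (k=48): L=2 R=19
Round 2 (k=24): L=19 R=205
Round 3 (k=34): L=205 R=82
Round 4 (k=3): L=82 R=48
Round 5 (k=32): L=48 R=85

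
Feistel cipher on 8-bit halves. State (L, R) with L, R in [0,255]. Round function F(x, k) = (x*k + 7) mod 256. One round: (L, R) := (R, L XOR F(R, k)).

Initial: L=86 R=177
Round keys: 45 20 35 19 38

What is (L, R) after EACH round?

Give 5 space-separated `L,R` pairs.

Answer: 177,114 114,94 94,147 147,174 174,72

Derivation:
Round 1 (k=45): L=177 R=114
Round 2 (k=20): L=114 R=94
Round 3 (k=35): L=94 R=147
Round 4 (k=19): L=147 R=174
Round 5 (k=38): L=174 R=72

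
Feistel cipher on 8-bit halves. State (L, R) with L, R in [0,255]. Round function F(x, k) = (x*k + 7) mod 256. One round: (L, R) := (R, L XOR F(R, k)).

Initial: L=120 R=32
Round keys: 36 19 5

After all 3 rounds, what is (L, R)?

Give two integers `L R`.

Answer: 212 212

Derivation:
Round 1 (k=36): L=32 R=255
Round 2 (k=19): L=255 R=212
Round 3 (k=5): L=212 R=212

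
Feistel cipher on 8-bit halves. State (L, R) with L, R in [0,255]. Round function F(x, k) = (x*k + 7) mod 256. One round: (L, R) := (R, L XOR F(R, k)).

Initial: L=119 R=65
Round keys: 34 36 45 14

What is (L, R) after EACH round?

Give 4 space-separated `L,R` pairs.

Answer: 65,222 222,126 126,243 243,47

Derivation:
Round 1 (k=34): L=65 R=222
Round 2 (k=36): L=222 R=126
Round 3 (k=45): L=126 R=243
Round 4 (k=14): L=243 R=47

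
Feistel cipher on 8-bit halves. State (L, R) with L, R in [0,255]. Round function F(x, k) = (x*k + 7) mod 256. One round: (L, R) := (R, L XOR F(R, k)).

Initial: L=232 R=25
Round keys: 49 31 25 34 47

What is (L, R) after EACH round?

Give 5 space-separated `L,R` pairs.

Round 1 (k=49): L=25 R=56
Round 2 (k=31): L=56 R=214
Round 3 (k=25): L=214 R=213
Round 4 (k=34): L=213 R=135
Round 5 (k=47): L=135 R=5

Answer: 25,56 56,214 214,213 213,135 135,5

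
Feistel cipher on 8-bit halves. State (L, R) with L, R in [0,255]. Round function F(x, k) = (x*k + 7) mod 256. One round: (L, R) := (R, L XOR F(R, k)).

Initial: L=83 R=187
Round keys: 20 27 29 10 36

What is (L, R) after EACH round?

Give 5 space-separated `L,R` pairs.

Answer: 187,240 240,236 236,51 51,233 233,248

Derivation:
Round 1 (k=20): L=187 R=240
Round 2 (k=27): L=240 R=236
Round 3 (k=29): L=236 R=51
Round 4 (k=10): L=51 R=233
Round 5 (k=36): L=233 R=248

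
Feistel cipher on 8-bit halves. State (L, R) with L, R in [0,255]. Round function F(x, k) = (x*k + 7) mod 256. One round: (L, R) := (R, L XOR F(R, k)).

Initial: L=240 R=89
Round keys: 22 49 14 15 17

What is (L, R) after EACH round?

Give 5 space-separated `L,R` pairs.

Answer: 89,93 93,141 141,224 224,170 170,177

Derivation:
Round 1 (k=22): L=89 R=93
Round 2 (k=49): L=93 R=141
Round 3 (k=14): L=141 R=224
Round 4 (k=15): L=224 R=170
Round 5 (k=17): L=170 R=177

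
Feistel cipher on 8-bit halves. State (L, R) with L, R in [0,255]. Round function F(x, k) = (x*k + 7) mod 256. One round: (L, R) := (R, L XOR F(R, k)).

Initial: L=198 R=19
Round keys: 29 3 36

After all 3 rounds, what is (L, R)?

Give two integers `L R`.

Answer: 172 223

Derivation:
Round 1 (k=29): L=19 R=232
Round 2 (k=3): L=232 R=172
Round 3 (k=36): L=172 R=223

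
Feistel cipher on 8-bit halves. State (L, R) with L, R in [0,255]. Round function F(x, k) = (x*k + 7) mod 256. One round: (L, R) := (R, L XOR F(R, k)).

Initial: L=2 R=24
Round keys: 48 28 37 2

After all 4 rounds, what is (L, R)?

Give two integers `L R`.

Round 1 (k=48): L=24 R=133
Round 2 (k=28): L=133 R=139
Round 3 (k=37): L=139 R=155
Round 4 (k=2): L=155 R=182

Answer: 155 182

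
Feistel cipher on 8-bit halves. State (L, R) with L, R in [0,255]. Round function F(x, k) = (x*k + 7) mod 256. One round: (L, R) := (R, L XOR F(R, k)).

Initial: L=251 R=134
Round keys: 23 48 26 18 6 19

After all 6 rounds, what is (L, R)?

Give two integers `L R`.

Round 1 (k=23): L=134 R=234
Round 2 (k=48): L=234 R=97
Round 3 (k=26): L=97 R=11
Round 4 (k=18): L=11 R=172
Round 5 (k=6): L=172 R=4
Round 6 (k=19): L=4 R=255

Answer: 4 255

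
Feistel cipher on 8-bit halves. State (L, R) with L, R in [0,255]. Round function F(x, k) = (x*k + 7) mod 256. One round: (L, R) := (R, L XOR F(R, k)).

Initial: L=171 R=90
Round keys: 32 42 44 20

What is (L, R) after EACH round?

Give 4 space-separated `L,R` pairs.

Round 1 (k=32): L=90 R=236
Round 2 (k=42): L=236 R=229
Round 3 (k=44): L=229 R=143
Round 4 (k=20): L=143 R=214

Answer: 90,236 236,229 229,143 143,214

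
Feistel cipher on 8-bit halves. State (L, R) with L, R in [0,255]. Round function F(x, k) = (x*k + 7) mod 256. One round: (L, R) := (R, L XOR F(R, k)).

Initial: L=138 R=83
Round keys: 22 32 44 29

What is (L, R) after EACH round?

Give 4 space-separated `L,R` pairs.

Round 1 (k=22): L=83 R=163
Round 2 (k=32): L=163 R=52
Round 3 (k=44): L=52 R=84
Round 4 (k=29): L=84 R=191

Answer: 83,163 163,52 52,84 84,191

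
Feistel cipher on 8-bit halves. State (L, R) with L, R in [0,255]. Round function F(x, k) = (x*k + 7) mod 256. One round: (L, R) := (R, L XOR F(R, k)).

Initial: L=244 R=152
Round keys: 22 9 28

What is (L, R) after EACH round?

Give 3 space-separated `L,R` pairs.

Round 1 (k=22): L=152 R=227
Round 2 (k=9): L=227 R=154
Round 3 (k=28): L=154 R=60

Answer: 152,227 227,154 154,60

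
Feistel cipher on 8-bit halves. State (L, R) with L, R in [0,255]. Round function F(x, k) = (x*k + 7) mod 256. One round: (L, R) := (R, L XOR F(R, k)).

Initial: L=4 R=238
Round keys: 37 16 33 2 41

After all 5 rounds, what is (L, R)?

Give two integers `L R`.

Round 1 (k=37): L=238 R=105
Round 2 (k=16): L=105 R=121
Round 3 (k=33): L=121 R=201
Round 4 (k=2): L=201 R=224
Round 5 (k=41): L=224 R=46

Answer: 224 46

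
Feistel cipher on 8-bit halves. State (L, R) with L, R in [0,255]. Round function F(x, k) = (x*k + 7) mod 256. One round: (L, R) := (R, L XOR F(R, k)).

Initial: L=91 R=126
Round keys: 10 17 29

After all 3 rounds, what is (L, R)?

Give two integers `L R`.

Answer: 81 156

Derivation:
Round 1 (k=10): L=126 R=168
Round 2 (k=17): L=168 R=81
Round 3 (k=29): L=81 R=156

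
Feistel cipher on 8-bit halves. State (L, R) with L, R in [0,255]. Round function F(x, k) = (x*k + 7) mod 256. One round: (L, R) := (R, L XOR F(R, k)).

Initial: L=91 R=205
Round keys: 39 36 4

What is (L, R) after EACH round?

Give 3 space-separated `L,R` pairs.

Round 1 (k=39): L=205 R=25
Round 2 (k=36): L=25 R=70
Round 3 (k=4): L=70 R=6

Answer: 205,25 25,70 70,6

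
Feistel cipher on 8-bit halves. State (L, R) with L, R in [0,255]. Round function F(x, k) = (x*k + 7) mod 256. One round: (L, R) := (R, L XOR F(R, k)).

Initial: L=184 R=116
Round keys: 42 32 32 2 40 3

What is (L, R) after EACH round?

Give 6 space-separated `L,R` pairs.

Round 1 (k=42): L=116 R=183
Round 2 (k=32): L=183 R=147
Round 3 (k=32): L=147 R=208
Round 4 (k=2): L=208 R=52
Round 5 (k=40): L=52 R=247
Round 6 (k=3): L=247 R=216

Answer: 116,183 183,147 147,208 208,52 52,247 247,216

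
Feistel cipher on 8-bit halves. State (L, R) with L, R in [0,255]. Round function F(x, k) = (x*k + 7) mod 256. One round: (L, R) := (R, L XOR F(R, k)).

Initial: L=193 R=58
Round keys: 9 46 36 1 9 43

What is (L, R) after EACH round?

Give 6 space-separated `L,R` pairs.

Answer: 58,208 208,93 93,203 203,143 143,197 197,145

Derivation:
Round 1 (k=9): L=58 R=208
Round 2 (k=46): L=208 R=93
Round 3 (k=36): L=93 R=203
Round 4 (k=1): L=203 R=143
Round 5 (k=9): L=143 R=197
Round 6 (k=43): L=197 R=145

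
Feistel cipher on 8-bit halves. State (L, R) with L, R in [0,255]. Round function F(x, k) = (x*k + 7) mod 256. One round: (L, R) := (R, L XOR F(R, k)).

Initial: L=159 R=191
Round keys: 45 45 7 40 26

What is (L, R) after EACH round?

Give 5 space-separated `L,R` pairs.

Answer: 191,5 5,87 87,109 109,88 88,154

Derivation:
Round 1 (k=45): L=191 R=5
Round 2 (k=45): L=5 R=87
Round 3 (k=7): L=87 R=109
Round 4 (k=40): L=109 R=88
Round 5 (k=26): L=88 R=154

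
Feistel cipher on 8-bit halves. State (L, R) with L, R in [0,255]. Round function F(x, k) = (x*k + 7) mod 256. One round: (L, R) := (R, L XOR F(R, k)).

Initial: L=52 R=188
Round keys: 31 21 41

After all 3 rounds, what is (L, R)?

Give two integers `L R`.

Answer: 78 122

Derivation:
Round 1 (k=31): L=188 R=255
Round 2 (k=21): L=255 R=78
Round 3 (k=41): L=78 R=122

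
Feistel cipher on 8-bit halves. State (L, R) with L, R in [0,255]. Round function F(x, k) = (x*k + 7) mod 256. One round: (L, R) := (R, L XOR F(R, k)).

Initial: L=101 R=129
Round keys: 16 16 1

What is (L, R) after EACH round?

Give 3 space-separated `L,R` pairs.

Round 1 (k=16): L=129 R=114
Round 2 (k=16): L=114 R=166
Round 3 (k=1): L=166 R=223

Answer: 129,114 114,166 166,223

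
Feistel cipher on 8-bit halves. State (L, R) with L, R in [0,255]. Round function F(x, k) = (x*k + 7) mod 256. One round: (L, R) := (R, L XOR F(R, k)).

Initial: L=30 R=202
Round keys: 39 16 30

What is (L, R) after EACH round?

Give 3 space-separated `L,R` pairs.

Answer: 202,211 211,253 253,126

Derivation:
Round 1 (k=39): L=202 R=211
Round 2 (k=16): L=211 R=253
Round 3 (k=30): L=253 R=126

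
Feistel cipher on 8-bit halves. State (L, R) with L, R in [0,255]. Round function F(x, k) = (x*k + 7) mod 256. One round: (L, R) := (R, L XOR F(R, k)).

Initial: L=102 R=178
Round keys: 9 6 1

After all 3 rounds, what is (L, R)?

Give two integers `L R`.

Answer: 147 181

Derivation:
Round 1 (k=9): L=178 R=47
Round 2 (k=6): L=47 R=147
Round 3 (k=1): L=147 R=181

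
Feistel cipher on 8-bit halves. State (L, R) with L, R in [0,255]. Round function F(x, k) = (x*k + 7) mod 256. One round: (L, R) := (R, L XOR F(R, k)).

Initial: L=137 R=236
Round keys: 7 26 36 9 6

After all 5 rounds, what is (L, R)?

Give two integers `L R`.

Round 1 (k=7): L=236 R=242
Round 2 (k=26): L=242 R=119
Round 3 (k=36): L=119 R=49
Round 4 (k=9): L=49 R=183
Round 5 (k=6): L=183 R=96

Answer: 183 96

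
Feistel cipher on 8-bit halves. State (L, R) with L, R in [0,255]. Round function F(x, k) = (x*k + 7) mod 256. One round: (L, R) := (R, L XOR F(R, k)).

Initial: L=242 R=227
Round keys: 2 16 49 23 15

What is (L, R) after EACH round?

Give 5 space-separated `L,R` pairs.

Round 1 (k=2): L=227 R=63
Round 2 (k=16): L=63 R=20
Round 3 (k=49): L=20 R=228
Round 4 (k=23): L=228 R=151
Round 5 (k=15): L=151 R=4

Answer: 227,63 63,20 20,228 228,151 151,4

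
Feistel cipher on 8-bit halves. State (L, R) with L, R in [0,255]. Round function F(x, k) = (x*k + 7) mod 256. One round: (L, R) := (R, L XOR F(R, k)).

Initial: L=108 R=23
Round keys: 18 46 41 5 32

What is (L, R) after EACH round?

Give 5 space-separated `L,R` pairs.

Answer: 23,201 201,50 50,192 192,245 245,103

Derivation:
Round 1 (k=18): L=23 R=201
Round 2 (k=46): L=201 R=50
Round 3 (k=41): L=50 R=192
Round 4 (k=5): L=192 R=245
Round 5 (k=32): L=245 R=103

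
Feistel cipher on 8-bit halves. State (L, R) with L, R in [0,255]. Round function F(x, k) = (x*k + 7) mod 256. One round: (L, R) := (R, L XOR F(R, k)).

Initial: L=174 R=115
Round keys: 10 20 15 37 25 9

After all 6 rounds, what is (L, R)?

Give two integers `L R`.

Answer: 206 134

Derivation:
Round 1 (k=10): L=115 R=43
Round 2 (k=20): L=43 R=16
Round 3 (k=15): L=16 R=220
Round 4 (k=37): L=220 R=195
Round 5 (k=25): L=195 R=206
Round 6 (k=9): L=206 R=134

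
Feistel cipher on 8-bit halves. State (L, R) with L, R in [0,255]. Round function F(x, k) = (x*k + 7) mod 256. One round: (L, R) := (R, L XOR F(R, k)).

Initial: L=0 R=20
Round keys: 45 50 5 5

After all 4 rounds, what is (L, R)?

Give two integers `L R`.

Answer: 175 75

Derivation:
Round 1 (k=45): L=20 R=139
Round 2 (k=50): L=139 R=57
Round 3 (k=5): L=57 R=175
Round 4 (k=5): L=175 R=75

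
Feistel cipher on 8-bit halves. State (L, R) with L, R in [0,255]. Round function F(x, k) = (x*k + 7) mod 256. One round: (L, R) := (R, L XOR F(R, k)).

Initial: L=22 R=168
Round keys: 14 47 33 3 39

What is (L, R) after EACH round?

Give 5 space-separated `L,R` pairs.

Round 1 (k=14): L=168 R=33
Round 2 (k=47): L=33 R=190
Round 3 (k=33): L=190 R=164
Round 4 (k=3): L=164 R=77
Round 5 (k=39): L=77 R=102

Answer: 168,33 33,190 190,164 164,77 77,102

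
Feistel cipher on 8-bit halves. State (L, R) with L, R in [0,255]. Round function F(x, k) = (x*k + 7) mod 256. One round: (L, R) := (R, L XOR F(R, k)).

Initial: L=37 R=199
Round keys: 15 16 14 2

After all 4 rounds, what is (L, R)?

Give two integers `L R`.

Round 1 (k=15): L=199 R=149
Round 2 (k=16): L=149 R=144
Round 3 (k=14): L=144 R=114
Round 4 (k=2): L=114 R=123

Answer: 114 123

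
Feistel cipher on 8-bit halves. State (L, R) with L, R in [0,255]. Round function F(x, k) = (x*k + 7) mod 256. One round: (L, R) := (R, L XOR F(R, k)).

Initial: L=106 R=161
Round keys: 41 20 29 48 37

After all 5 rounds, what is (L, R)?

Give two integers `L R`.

Answer: 121 3

Derivation:
Round 1 (k=41): L=161 R=186
Round 2 (k=20): L=186 R=46
Round 3 (k=29): L=46 R=135
Round 4 (k=48): L=135 R=121
Round 5 (k=37): L=121 R=3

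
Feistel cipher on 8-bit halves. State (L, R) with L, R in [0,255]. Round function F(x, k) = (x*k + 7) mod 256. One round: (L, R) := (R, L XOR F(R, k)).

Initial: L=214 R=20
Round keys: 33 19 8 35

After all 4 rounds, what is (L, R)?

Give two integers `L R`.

Answer: 26 63

Derivation:
Round 1 (k=33): L=20 R=77
Round 2 (k=19): L=77 R=170
Round 3 (k=8): L=170 R=26
Round 4 (k=35): L=26 R=63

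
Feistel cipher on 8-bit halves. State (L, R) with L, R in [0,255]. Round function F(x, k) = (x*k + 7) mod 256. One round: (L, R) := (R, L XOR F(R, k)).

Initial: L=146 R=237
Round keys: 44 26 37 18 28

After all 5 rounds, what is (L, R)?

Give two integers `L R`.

Answer: 39 249

Derivation:
Round 1 (k=44): L=237 R=81
Round 2 (k=26): L=81 R=172
Round 3 (k=37): L=172 R=178
Round 4 (k=18): L=178 R=39
Round 5 (k=28): L=39 R=249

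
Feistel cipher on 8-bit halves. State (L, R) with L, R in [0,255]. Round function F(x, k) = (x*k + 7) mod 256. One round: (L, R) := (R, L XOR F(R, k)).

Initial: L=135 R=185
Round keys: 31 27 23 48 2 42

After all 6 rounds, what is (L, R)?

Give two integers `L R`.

Answer: 106 191

Derivation:
Round 1 (k=31): L=185 R=233
Round 2 (k=27): L=233 R=35
Round 3 (k=23): L=35 R=197
Round 4 (k=48): L=197 R=212
Round 5 (k=2): L=212 R=106
Round 6 (k=42): L=106 R=191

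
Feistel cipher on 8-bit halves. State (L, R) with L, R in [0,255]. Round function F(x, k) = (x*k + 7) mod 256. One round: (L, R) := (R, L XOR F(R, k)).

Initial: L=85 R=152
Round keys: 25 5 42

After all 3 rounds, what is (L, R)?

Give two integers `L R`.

Answer: 33 251

Derivation:
Round 1 (k=25): L=152 R=138
Round 2 (k=5): L=138 R=33
Round 3 (k=42): L=33 R=251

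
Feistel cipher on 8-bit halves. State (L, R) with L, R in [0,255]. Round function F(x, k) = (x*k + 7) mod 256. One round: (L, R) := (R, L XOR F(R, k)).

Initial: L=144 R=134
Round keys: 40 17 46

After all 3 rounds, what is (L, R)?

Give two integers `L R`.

Round 1 (k=40): L=134 R=103
Round 2 (k=17): L=103 R=88
Round 3 (k=46): L=88 R=176

Answer: 88 176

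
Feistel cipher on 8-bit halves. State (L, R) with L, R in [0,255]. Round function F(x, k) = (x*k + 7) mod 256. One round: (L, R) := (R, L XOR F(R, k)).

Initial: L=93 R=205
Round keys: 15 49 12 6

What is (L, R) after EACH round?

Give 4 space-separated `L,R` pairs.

Answer: 205,87 87,99 99,252 252,140

Derivation:
Round 1 (k=15): L=205 R=87
Round 2 (k=49): L=87 R=99
Round 3 (k=12): L=99 R=252
Round 4 (k=6): L=252 R=140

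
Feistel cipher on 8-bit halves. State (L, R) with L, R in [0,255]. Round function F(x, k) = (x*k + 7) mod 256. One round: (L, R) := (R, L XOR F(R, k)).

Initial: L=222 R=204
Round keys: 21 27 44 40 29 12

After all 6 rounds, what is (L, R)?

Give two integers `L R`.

Round 1 (k=21): L=204 R=29
Round 2 (k=27): L=29 R=218
Round 3 (k=44): L=218 R=98
Round 4 (k=40): L=98 R=141
Round 5 (k=29): L=141 R=98
Round 6 (k=12): L=98 R=18

Answer: 98 18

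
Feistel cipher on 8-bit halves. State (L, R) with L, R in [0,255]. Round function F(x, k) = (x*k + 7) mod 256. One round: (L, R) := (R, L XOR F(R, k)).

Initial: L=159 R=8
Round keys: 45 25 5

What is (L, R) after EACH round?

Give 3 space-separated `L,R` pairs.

Round 1 (k=45): L=8 R=240
Round 2 (k=25): L=240 R=127
Round 3 (k=5): L=127 R=114

Answer: 8,240 240,127 127,114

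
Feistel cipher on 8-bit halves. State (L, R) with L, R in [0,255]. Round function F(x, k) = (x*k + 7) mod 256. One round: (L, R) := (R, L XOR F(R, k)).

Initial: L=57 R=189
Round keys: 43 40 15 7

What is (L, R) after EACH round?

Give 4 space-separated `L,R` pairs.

Round 1 (k=43): L=189 R=255
Round 2 (k=40): L=255 R=98
Round 3 (k=15): L=98 R=58
Round 4 (k=7): L=58 R=255

Answer: 189,255 255,98 98,58 58,255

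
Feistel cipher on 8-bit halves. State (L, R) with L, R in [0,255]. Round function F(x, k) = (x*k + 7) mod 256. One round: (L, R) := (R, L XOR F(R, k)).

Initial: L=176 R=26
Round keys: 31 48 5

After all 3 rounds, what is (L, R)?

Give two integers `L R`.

Answer: 109 181

Derivation:
Round 1 (k=31): L=26 R=157
Round 2 (k=48): L=157 R=109
Round 3 (k=5): L=109 R=181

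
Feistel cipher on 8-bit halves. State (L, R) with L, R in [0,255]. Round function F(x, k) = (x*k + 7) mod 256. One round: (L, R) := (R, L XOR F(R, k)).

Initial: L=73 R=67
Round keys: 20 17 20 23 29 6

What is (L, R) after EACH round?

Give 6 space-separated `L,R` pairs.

Answer: 67,10 10,242 242,229 229,104 104,42 42,107

Derivation:
Round 1 (k=20): L=67 R=10
Round 2 (k=17): L=10 R=242
Round 3 (k=20): L=242 R=229
Round 4 (k=23): L=229 R=104
Round 5 (k=29): L=104 R=42
Round 6 (k=6): L=42 R=107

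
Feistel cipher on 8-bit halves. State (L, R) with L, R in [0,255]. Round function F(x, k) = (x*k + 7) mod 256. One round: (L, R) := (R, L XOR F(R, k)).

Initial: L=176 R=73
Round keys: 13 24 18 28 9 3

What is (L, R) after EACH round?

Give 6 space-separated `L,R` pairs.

Round 1 (k=13): L=73 R=12
Round 2 (k=24): L=12 R=110
Round 3 (k=18): L=110 R=207
Round 4 (k=28): L=207 R=197
Round 5 (k=9): L=197 R=59
Round 6 (k=3): L=59 R=125

Answer: 73,12 12,110 110,207 207,197 197,59 59,125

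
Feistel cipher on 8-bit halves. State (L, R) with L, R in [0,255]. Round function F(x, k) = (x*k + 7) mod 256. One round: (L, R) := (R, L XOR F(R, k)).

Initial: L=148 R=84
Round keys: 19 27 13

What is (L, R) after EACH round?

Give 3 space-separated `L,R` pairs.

Answer: 84,215 215,224 224,176

Derivation:
Round 1 (k=19): L=84 R=215
Round 2 (k=27): L=215 R=224
Round 3 (k=13): L=224 R=176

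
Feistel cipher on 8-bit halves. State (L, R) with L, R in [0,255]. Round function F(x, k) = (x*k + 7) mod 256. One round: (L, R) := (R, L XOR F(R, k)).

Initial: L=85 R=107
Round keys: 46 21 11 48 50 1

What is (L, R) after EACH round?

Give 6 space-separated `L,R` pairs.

Round 1 (k=46): L=107 R=20
Round 2 (k=21): L=20 R=192
Round 3 (k=11): L=192 R=83
Round 4 (k=48): L=83 R=87
Round 5 (k=50): L=87 R=86
Round 6 (k=1): L=86 R=10

Answer: 107,20 20,192 192,83 83,87 87,86 86,10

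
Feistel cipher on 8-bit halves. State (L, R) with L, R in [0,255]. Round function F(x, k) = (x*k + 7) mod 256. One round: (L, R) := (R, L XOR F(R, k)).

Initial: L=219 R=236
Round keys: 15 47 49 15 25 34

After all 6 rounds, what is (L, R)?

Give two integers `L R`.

Round 1 (k=15): L=236 R=0
Round 2 (k=47): L=0 R=235
Round 3 (k=49): L=235 R=2
Round 4 (k=15): L=2 R=206
Round 5 (k=25): L=206 R=39
Round 6 (k=34): L=39 R=251

Answer: 39 251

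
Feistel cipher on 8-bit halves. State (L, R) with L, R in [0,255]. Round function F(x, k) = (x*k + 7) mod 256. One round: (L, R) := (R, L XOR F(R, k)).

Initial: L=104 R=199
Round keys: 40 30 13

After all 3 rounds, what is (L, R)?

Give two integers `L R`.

Answer: 62 90

Derivation:
Round 1 (k=40): L=199 R=119
Round 2 (k=30): L=119 R=62
Round 3 (k=13): L=62 R=90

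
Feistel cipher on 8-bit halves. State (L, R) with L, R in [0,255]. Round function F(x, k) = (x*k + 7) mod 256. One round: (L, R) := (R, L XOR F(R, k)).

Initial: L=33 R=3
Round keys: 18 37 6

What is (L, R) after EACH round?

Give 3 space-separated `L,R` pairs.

Answer: 3,28 28,16 16,123

Derivation:
Round 1 (k=18): L=3 R=28
Round 2 (k=37): L=28 R=16
Round 3 (k=6): L=16 R=123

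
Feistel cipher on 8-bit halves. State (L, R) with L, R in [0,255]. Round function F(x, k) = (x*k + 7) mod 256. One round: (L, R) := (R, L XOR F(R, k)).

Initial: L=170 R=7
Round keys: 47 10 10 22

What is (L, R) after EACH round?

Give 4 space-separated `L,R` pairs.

Answer: 7,250 250,204 204,5 5,185

Derivation:
Round 1 (k=47): L=7 R=250
Round 2 (k=10): L=250 R=204
Round 3 (k=10): L=204 R=5
Round 4 (k=22): L=5 R=185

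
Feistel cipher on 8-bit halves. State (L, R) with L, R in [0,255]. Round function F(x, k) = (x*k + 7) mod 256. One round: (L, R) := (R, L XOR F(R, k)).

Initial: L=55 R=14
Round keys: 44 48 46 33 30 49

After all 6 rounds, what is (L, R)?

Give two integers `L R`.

Round 1 (k=44): L=14 R=88
Round 2 (k=48): L=88 R=137
Round 3 (k=46): L=137 R=253
Round 4 (k=33): L=253 R=45
Round 5 (k=30): L=45 R=176
Round 6 (k=49): L=176 R=154

Answer: 176 154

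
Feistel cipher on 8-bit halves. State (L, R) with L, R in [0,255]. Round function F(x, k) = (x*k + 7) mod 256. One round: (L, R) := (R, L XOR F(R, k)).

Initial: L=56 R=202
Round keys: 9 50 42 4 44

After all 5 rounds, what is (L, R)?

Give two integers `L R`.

Answer: 84 171

Derivation:
Round 1 (k=9): L=202 R=25
Round 2 (k=50): L=25 R=35
Round 3 (k=42): L=35 R=220
Round 4 (k=4): L=220 R=84
Round 5 (k=44): L=84 R=171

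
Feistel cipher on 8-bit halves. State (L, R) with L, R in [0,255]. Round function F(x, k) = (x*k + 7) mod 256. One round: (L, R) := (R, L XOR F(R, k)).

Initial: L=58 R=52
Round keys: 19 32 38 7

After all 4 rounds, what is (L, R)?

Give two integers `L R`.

Answer: 0 20

Derivation:
Round 1 (k=19): L=52 R=217
Round 2 (k=32): L=217 R=19
Round 3 (k=38): L=19 R=0
Round 4 (k=7): L=0 R=20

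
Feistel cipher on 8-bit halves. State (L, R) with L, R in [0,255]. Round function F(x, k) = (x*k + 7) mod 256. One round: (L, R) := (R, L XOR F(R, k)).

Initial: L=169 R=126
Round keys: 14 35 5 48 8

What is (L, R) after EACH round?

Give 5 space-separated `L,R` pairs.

Round 1 (k=14): L=126 R=66
Round 2 (k=35): L=66 R=115
Round 3 (k=5): L=115 R=4
Round 4 (k=48): L=4 R=180
Round 5 (k=8): L=180 R=163

Answer: 126,66 66,115 115,4 4,180 180,163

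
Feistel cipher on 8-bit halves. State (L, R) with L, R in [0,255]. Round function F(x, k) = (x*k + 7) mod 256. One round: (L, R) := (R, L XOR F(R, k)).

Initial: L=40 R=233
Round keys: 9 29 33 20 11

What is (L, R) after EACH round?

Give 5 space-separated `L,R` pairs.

Round 1 (k=9): L=233 R=16
Round 2 (k=29): L=16 R=62
Round 3 (k=33): L=62 R=21
Round 4 (k=20): L=21 R=149
Round 5 (k=11): L=149 R=123

Answer: 233,16 16,62 62,21 21,149 149,123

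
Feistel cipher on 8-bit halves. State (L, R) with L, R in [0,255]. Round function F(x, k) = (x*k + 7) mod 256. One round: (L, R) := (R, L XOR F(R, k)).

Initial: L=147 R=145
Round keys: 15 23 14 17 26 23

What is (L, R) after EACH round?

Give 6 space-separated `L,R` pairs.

Answer: 145,21 21,123 123,212 212,96 96,19 19,220

Derivation:
Round 1 (k=15): L=145 R=21
Round 2 (k=23): L=21 R=123
Round 3 (k=14): L=123 R=212
Round 4 (k=17): L=212 R=96
Round 5 (k=26): L=96 R=19
Round 6 (k=23): L=19 R=220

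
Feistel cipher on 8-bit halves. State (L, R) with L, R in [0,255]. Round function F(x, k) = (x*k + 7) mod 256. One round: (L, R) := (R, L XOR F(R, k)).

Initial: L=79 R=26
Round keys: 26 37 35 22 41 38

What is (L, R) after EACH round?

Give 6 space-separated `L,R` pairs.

Answer: 26,228 228,225 225,46 46,26 26,31 31,187

Derivation:
Round 1 (k=26): L=26 R=228
Round 2 (k=37): L=228 R=225
Round 3 (k=35): L=225 R=46
Round 4 (k=22): L=46 R=26
Round 5 (k=41): L=26 R=31
Round 6 (k=38): L=31 R=187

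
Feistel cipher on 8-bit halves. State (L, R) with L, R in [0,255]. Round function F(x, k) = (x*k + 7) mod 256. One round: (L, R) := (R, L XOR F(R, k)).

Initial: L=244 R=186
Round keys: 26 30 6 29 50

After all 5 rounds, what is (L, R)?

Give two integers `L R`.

Round 1 (k=26): L=186 R=31
Round 2 (k=30): L=31 R=19
Round 3 (k=6): L=19 R=102
Round 4 (k=29): L=102 R=134
Round 5 (k=50): L=134 R=85

Answer: 134 85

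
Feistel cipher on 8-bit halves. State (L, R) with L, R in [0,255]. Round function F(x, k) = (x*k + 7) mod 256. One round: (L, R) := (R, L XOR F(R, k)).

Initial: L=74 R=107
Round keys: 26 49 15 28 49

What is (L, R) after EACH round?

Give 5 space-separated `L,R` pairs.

Round 1 (k=26): L=107 R=175
Round 2 (k=49): L=175 R=237
Round 3 (k=15): L=237 R=69
Round 4 (k=28): L=69 R=126
Round 5 (k=49): L=126 R=96

Answer: 107,175 175,237 237,69 69,126 126,96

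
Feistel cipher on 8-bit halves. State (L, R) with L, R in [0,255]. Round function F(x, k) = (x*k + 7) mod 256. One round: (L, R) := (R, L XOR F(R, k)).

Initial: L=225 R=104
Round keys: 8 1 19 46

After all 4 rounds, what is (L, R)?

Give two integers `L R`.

Answer: 0 194

Derivation:
Round 1 (k=8): L=104 R=166
Round 2 (k=1): L=166 R=197
Round 3 (k=19): L=197 R=0
Round 4 (k=46): L=0 R=194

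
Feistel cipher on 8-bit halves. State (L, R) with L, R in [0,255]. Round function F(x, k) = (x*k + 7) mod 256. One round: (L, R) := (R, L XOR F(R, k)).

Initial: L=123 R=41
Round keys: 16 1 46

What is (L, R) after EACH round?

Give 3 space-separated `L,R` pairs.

Round 1 (k=16): L=41 R=236
Round 2 (k=1): L=236 R=218
Round 3 (k=46): L=218 R=223

Answer: 41,236 236,218 218,223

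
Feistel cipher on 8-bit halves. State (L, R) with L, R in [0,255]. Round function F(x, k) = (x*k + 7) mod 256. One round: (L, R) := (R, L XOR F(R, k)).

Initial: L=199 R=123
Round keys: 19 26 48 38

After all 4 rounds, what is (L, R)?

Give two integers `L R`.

Round 1 (k=19): L=123 R=239
Round 2 (k=26): L=239 R=54
Round 3 (k=48): L=54 R=200
Round 4 (k=38): L=200 R=129

Answer: 200 129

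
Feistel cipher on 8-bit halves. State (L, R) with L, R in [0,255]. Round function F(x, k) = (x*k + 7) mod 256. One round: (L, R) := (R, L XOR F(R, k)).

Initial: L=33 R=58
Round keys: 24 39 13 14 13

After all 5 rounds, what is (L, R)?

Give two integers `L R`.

Round 1 (k=24): L=58 R=86
Round 2 (k=39): L=86 R=27
Round 3 (k=13): L=27 R=48
Round 4 (k=14): L=48 R=188
Round 5 (k=13): L=188 R=163

Answer: 188 163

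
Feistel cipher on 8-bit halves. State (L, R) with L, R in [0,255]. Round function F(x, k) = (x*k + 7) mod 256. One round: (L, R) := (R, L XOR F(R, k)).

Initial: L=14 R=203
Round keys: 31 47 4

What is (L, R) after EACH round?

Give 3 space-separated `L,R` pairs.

Answer: 203,146 146,30 30,237

Derivation:
Round 1 (k=31): L=203 R=146
Round 2 (k=47): L=146 R=30
Round 3 (k=4): L=30 R=237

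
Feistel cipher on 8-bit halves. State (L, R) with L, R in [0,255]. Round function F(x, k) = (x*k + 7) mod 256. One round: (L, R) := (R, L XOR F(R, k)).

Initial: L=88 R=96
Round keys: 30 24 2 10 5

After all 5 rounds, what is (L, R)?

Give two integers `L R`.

Answer: 196 225

Derivation:
Round 1 (k=30): L=96 R=31
Round 2 (k=24): L=31 R=143
Round 3 (k=2): L=143 R=58
Round 4 (k=10): L=58 R=196
Round 5 (k=5): L=196 R=225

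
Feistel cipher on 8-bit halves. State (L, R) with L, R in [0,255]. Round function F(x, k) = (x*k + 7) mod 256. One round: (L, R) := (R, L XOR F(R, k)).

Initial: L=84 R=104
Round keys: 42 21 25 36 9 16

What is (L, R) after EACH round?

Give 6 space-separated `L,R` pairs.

Round 1 (k=42): L=104 R=67
Round 2 (k=21): L=67 R=238
Round 3 (k=25): L=238 R=6
Round 4 (k=36): L=6 R=49
Round 5 (k=9): L=49 R=198
Round 6 (k=16): L=198 R=86

Answer: 104,67 67,238 238,6 6,49 49,198 198,86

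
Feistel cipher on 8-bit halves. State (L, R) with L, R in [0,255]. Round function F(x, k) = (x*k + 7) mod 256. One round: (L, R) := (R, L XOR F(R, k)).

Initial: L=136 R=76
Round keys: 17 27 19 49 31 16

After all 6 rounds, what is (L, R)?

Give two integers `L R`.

Round 1 (k=17): L=76 R=155
Round 2 (k=27): L=155 R=44
Round 3 (k=19): L=44 R=208
Round 4 (k=49): L=208 R=251
Round 5 (k=31): L=251 R=188
Round 6 (k=16): L=188 R=60

Answer: 188 60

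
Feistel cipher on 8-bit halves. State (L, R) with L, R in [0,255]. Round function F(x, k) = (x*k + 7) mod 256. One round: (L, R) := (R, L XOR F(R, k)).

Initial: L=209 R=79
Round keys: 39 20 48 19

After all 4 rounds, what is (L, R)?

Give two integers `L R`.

Answer: 6 45

Derivation:
Round 1 (k=39): L=79 R=193
Round 2 (k=20): L=193 R=84
Round 3 (k=48): L=84 R=6
Round 4 (k=19): L=6 R=45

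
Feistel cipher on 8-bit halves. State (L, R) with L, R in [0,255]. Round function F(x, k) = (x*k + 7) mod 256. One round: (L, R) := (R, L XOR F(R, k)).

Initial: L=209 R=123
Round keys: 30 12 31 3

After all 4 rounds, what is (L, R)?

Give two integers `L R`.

Answer: 43 116

Derivation:
Round 1 (k=30): L=123 R=160
Round 2 (k=12): L=160 R=252
Round 3 (k=31): L=252 R=43
Round 4 (k=3): L=43 R=116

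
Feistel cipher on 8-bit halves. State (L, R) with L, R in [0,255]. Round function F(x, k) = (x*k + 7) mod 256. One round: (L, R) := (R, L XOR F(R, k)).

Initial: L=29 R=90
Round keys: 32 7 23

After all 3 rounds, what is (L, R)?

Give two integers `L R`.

Answer: 39 210

Derivation:
Round 1 (k=32): L=90 R=90
Round 2 (k=7): L=90 R=39
Round 3 (k=23): L=39 R=210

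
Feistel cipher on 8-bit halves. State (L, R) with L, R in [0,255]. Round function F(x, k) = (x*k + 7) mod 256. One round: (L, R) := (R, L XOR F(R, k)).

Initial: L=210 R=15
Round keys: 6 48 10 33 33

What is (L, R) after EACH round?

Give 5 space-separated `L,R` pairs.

Round 1 (k=6): L=15 R=179
Round 2 (k=48): L=179 R=152
Round 3 (k=10): L=152 R=68
Round 4 (k=33): L=68 R=83
Round 5 (k=33): L=83 R=254

Answer: 15,179 179,152 152,68 68,83 83,254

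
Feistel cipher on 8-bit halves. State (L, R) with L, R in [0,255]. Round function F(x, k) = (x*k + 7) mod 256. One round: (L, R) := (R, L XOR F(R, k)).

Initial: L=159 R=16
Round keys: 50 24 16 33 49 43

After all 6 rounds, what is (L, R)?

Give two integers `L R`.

Round 1 (k=50): L=16 R=184
Round 2 (k=24): L=184 R=87
Round 3 (k=16): L=87 R=207
Round 4 (k=33): L=207 R=225
Round 5 (k=49): L=225 R=215
Round 6 (k=43): L=215 R=197

Answer: 215 197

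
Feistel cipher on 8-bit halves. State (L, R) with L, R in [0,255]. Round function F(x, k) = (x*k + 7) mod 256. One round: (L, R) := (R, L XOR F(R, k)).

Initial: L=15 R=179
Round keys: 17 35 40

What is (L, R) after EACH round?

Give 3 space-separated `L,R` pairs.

Round 1 (k=17): L=179 R=229
Round 2 (k=35): L=229 R=229
Round 3 (k=40): L=229 R=42

Answer: 179,229 229,229 229,42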